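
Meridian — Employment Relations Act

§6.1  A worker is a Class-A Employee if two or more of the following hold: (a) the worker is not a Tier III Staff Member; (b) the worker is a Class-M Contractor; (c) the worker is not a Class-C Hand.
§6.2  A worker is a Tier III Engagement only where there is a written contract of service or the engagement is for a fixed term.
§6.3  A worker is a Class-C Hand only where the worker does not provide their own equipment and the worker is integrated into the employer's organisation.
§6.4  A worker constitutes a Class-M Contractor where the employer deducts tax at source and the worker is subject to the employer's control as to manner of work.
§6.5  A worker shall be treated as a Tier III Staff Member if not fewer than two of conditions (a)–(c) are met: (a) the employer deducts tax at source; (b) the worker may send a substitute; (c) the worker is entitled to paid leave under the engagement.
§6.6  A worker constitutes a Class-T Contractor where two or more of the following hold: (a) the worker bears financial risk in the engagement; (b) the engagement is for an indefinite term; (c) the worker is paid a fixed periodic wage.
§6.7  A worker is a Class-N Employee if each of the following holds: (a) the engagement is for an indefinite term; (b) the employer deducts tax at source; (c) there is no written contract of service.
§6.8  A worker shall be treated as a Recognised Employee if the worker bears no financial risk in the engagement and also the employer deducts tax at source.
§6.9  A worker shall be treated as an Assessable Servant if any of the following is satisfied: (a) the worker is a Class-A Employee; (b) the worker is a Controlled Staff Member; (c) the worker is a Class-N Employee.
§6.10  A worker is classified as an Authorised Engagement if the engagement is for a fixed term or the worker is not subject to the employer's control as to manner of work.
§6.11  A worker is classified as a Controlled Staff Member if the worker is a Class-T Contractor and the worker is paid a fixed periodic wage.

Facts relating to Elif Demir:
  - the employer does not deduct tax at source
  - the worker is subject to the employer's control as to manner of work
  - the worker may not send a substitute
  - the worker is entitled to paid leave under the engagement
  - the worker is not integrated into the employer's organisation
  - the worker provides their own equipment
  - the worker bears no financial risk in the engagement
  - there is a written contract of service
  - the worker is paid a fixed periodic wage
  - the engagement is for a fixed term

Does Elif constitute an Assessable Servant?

§6.5 — Tier III Staff Member: the employer deducts tax at source? no; the worker may send a substitute? no; the worker is entitled to paid leave under the engagement? yes — 1 of 3 hold (need ≥2) → not satisfied.
§6.4 — Class-M Contractor: [the employer deducts tax at source? no] AND [the worker is subject to the employer's control as to manner of work? yes] → not satisfied.
§6.3 — Class-C Hand: [the worker does not provide their own equipment? no] AND [the worker is integrated into the employer's organisation? no] → not satisfied.
§6.1 — Class-A Employee: not a Tier III Staff Member (§6.5)? yes; Class-M Contractor (§6.4)? no; not a Class-C Hand (§6.3)? yes — 2 of 3 hold (need ≥2) → satisfied.
§6.6 — Class-T Contractor: the worker bears financial risk in the engagement? no; the engagement is for an indefinite term? no; the worker is paid a fixed periodic wage? yes — 1 of 3 hold (need ≥2) → not satisfied.
§6.11 — Controlled Staff Member: [Class-T Contractor (§6.6)? no] AND [the worker is paid a fixed periodic wage? yes] → not satisfied.
§6.7 — Class-N Employee: [the engagement is for an indefinite term? no] AND [the employer deducts tax at source? no] AND [there is no written contract of service? no] → not satisfied.
§6.9 — Assessable Servant: [Class-A Employee (§6.1)? yes] OR [Controlled Staff Member (§6.11)? no] OR [Class-N Employee (§6.7)? no] → satisfied.

Yes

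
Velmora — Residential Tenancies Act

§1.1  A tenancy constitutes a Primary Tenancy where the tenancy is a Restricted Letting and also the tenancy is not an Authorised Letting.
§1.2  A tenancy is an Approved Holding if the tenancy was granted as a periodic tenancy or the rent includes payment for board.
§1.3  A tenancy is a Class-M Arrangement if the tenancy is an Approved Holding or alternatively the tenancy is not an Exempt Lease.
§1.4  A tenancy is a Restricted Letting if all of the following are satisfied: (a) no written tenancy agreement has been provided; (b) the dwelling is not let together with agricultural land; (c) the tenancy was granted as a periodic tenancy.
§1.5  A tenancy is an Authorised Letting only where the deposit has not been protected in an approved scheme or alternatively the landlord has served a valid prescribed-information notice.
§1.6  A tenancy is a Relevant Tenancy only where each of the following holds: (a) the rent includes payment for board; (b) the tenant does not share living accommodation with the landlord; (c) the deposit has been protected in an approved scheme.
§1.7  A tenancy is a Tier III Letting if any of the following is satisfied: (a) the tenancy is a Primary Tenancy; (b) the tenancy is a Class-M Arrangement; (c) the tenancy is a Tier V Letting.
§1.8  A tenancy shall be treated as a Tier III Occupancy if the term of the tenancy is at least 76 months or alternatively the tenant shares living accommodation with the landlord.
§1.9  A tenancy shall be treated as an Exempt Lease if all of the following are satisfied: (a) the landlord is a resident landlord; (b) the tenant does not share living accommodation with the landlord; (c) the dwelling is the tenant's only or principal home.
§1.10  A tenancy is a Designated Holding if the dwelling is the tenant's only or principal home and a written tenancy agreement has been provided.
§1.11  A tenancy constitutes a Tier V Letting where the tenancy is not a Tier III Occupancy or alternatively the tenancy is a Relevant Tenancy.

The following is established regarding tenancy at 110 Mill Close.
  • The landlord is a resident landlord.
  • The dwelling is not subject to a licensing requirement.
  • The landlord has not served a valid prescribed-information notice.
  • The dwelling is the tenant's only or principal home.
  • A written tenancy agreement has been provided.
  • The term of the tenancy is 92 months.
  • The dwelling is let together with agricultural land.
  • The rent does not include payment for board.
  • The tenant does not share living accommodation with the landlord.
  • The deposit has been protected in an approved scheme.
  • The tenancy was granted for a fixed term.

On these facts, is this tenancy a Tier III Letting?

No

§1.4 — Restricted Letting: [no written tenancy agreement has been provided? no] AND [the dwelling is not let together with agricultural land? no] AND [the tenancy was granted as a periodic tenancy? no] → not satisfied.
§1.5 — Authorised Letting: [the deposit has not been protected in an approved scheme? no] OR [the landlord has served a valid prescribed-information notice? no] → not satisfied.
§1.1 — Primary Tenancy: [Restricted Letting (§1.4)? no] AND [not an Authorised Letting (§1.5)? yes] → not satisfied.
§1.2 — Approved Holding: [the tenancy was granted as a periodic tenancy? no] OR [the rent includes payment for board? no] → not satisfied.
§1.9 — Exempt Lease: [the landlord is a resident landlord? yes] AND [the tenant does not share living accommodation with the landlord? yes] AND [the dwelling is the tenant's only or principal home? yes] → satisfied.
§1.3 — Class-M Arrangement: [Approved Holding (§1.2)? no] OR [not an Exempt Lease (§1.9)? no] → not satisfied.
§1.8 — Tier III Occupancy: [term of the tenancy: 92 months ≥ 76 months? yes] OR [the tenant shares living accommodation with the landlord? no] → satisfied.
§1.6 — Relevant Tenancy: [the rent includes payment for board? no] AND [the tenant does not share living accommodation with the landlord? yes] AND [the deposit has been protected in an approved scheme? yes] → not satisfied.
§1.11 — Tier V Letting: [not a Tier III Occupancy (§1.8)? no] OR [Relevant Tenancy (§1.6)? no] → not satisfied.
§1.7 — Tier III Letting: [Primary Tenancy (§1.1)? no] OR [Class-M Arrangement (§1.3)? no] OR [Tier V Letting (§1.11)? no] → not satisfied.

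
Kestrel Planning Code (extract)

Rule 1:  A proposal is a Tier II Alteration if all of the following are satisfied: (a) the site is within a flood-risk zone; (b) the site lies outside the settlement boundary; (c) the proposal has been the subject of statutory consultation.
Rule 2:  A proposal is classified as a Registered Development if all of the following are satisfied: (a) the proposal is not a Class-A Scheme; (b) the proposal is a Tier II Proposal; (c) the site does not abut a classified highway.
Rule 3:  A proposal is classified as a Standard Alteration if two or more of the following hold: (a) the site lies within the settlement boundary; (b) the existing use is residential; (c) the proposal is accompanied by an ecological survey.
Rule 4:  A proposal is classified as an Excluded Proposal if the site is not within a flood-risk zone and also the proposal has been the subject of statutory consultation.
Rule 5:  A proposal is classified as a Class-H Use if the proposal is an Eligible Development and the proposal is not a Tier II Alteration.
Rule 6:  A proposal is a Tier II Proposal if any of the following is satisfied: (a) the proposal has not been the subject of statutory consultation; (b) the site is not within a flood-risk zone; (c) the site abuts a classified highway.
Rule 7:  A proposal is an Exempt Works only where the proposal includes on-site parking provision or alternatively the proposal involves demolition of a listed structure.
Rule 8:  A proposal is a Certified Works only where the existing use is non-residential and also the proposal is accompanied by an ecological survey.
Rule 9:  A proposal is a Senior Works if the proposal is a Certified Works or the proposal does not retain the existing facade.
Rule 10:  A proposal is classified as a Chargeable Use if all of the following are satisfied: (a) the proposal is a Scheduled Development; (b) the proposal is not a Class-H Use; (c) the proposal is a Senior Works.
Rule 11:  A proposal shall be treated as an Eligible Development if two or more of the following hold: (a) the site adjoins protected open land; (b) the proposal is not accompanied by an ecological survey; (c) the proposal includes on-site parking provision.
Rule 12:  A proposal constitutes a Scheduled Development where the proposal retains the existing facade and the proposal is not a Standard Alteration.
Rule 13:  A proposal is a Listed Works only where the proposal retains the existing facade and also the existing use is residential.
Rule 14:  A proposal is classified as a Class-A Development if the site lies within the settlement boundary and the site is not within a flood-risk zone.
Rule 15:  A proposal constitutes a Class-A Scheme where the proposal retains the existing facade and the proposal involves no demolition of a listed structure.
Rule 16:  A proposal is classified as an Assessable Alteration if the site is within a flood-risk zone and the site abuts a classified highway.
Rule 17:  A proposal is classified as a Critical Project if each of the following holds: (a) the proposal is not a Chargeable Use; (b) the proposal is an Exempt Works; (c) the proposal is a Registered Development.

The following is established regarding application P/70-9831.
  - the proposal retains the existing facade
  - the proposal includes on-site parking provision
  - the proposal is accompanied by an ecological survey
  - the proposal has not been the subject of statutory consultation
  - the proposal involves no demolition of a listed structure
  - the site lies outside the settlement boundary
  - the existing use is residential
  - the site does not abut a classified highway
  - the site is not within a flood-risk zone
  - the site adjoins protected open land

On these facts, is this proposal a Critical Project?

No

Under rule 3: the site lies within the settlement boundary? no; the existing use is residential? yes; the proposal is accompanied by an ecological survey? yes — 2 of 3 hold (need ≥2) → satisfied.
Under rule 12: the proposal retains the existing facade? yes; and not a Standard Alteration (rule 3)? no. So the proposal is not a Scheduled Development.
Under rule 11: the site adjoins protected open land? yes; the proposal is not accompanied by an ecological survey? no; the proposal includes on-site parking provision? yes — 2 of 3 hold (need ≥2) → satisfied.
Under rule 1: the site is within a flood-risk zone? no; and the site lies outside the settlement boundary? yes; and the proposal has been the subject of statutory consultation? no. So the proposal is not a Tier II Alteration.
Under rule 5: Eligible Development (rule 11)? yes; and not a Tier II Alteration (rule 1)? yes. So the proposal is a Class-H Use.
Under rule 8: the existing use is non-residential? no; and the proposal is accompanied by an ecological survey? yes. So the proposal is not a Certified Works.
Under rule 9: Certified Works (rule 8)? no; or the proposal does not retain the existing facade? no. So the proposal is not a Senior Works.
Under rule 10: Scheduled Development (rule 12)? no; and not a Class-H Use (rule 5)? no; and Senior Works (rule 9)? no. So the proposal is not a Chargeable Use.
Under rule 7: the proposal includes on-site parking provision? yes; or the proposal involves demolition of a listed structure? no. So the proposal is an Exempt Works.
Under rule 15: the proposal retains the existing facade? yes; and the proposal involves no demolition of a listed structure? yes. So the proposal is a Class-A Scheme.
Under rule 6: the proposal has not been the subject of statutory consultation? yes; or the site is not within a flood-risk zone? yes; or the site abuts a classified highway? no. So the proposal is a Tier II Proposal.
Under rule 2: not a Class-A Scheme (rule 15)? no; and Tier II Proposal (rule 6)? yes; and the site does not abut a classified highway? yes. So the proposal is not a Registered Development.
Under rule 17: not a Chargeable Use (rule 10)? yes; and Exempt Works (rule 7)? yes; and Registered Development (rule 2)? no. So the proposal is not a Critical Project.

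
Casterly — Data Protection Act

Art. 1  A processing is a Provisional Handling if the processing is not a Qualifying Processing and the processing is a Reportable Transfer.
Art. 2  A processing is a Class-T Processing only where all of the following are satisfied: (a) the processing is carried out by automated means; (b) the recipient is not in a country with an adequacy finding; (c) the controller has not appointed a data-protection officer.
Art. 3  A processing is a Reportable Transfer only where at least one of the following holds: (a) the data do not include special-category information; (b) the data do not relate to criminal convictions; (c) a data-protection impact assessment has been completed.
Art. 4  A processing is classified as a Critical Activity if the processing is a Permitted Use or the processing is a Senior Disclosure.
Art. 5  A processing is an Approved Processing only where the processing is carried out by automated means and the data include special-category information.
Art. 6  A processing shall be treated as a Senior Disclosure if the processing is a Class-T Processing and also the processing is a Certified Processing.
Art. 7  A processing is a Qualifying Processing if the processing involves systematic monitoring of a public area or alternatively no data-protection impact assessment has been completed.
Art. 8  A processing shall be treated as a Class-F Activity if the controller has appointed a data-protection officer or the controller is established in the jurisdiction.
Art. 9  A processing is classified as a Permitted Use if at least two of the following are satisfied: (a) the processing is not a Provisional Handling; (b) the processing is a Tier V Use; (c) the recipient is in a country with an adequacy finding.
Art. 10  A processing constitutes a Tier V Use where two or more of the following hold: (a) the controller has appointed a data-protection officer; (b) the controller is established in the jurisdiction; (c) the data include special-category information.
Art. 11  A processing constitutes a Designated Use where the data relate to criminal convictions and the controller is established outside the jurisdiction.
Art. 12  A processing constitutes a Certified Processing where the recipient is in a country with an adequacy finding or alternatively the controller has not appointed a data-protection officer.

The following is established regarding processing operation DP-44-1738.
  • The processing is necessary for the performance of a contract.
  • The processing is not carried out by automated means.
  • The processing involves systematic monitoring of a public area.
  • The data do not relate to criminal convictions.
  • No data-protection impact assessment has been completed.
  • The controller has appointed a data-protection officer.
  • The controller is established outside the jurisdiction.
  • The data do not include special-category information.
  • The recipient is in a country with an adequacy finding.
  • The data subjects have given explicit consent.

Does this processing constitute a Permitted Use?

article 7 — Qualifying Processing: [the processing involves systematic monitoring of a public area? yes] OR [no data-protection impact assessment has been completed? yes] → satisfied.
article 3 — Reportable Transfer: [the data do not include special-category information? yes] OR [the data do not relate to criminal convictions? yes] OR [a data-protection impact assessment has been completed? no] → satisfied.
article 1 — Provisional Handling: [not a Qualifying Processing (article 7)? no] AND [Reportable Transfer (article 3)? yes] → not satisfied.
article 10 — Tier V Use: the controller has appointed a data-protection officer? yes; the controller is established in the jurisdiction? no; the data include special-category information? no — 1 of 3 hold (need ≥2) → not satisfied.
article 9 — Permitted Use: not a Provisional Handling (article 1)? yes; Tier V Use (article 10)? no; the recipient is in a country with an adequacy finding? yes — 2 of 3 hold (need ≥2) → satisfied.

Yes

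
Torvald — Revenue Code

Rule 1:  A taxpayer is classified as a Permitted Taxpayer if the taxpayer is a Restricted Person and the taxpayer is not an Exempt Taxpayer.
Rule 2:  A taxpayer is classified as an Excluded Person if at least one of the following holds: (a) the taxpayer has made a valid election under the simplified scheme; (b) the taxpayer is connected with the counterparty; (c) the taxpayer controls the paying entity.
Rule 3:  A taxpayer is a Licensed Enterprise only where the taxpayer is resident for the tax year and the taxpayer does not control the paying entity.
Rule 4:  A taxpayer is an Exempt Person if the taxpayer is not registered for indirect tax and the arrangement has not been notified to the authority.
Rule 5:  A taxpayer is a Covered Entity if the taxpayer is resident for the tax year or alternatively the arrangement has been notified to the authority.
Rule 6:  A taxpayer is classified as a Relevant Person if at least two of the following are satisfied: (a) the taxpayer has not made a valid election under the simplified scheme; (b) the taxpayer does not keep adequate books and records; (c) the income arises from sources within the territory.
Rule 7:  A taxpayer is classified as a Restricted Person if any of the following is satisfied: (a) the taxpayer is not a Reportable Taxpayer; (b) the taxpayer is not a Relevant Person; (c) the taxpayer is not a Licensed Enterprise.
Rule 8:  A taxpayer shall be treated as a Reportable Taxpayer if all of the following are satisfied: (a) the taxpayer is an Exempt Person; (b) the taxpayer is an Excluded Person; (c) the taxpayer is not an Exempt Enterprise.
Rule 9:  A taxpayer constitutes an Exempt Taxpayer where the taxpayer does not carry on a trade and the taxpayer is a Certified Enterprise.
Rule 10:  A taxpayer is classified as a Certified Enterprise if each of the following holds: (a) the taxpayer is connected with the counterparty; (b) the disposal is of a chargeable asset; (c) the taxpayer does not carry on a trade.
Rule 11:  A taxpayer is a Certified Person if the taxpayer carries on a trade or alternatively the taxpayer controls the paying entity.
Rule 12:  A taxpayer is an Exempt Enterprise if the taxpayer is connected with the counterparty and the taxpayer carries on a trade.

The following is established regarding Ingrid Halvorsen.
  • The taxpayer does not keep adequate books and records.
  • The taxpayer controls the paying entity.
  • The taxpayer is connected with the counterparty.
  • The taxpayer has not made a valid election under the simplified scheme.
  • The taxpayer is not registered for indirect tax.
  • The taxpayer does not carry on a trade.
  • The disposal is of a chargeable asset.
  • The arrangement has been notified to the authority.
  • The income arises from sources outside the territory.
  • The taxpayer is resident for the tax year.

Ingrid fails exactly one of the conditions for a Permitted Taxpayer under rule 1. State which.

Exempt Taxpayer

rule 4 — Exempt Person: [the taxpayer is not registered for indirect tax? yes] AND [the arrangement has not been notified to the authority? no] → not satisfied.
rule 2 — Excluded Person: [the taxpayer has made a valid election under the simplified scheme? no] OR [the taxpayer is connected with the counterparty? yes] OR [the taxpayer controls the paying entity? yes] → satisfied.
rule 12 — Exempt Enterprise: [the taxpayer is connected with the counterparty? yes] AND [the taxpayer carries on a trade? no] → not satisfied.
rule 8 — Reportable Taxpayer: [Exempt Person (rule 4)? no] AND [Excluded Person (rule 2)? yes] AND [not an Exempt Enterprise (rule 12)? yes] → not satisfied.
rule 6 — Relevant Person: the taxpayer has not made a valid election under the simplified scheme? yes; the taxpayer does not keep adequate books and records? yes; the income arises from sources within the territory? no — 2 of 3 hold (need ≥2) → satisfied.
rule 3 — Licensed Enterprise: [the taxpayer is resident for the tax year? yes] AND [the taxpayer does not control the paying entity? no] → not satisfied.
rule 7 — Restricted Person: [not a Reportable Taxpayer (rule 8)? yes] OR [not a Relevant Person (rule 6)? no] OR [not a Licensed Enterprise (rule 3)? yes] → satisfied.
rule 10 — Certified Enterprise: [the taxpayer is connected with the counterparty? yes] AND [the disposal is of a chargeable asset? yes] AND [the taxpayer does not carry on a trade? yes] → satisfied.
rule 9 — Exempt Taxpayer: [the taxpayer does not carry on a trade? yes] AND [Certified Enterprise (rule 10)? yes] → satisfied.
rule 1 — Permitted Taxpayer: [Restricted Person (rule 7)? yes] AND [not an Exempt Taxpayer (rule 9)? no] → not satisfied.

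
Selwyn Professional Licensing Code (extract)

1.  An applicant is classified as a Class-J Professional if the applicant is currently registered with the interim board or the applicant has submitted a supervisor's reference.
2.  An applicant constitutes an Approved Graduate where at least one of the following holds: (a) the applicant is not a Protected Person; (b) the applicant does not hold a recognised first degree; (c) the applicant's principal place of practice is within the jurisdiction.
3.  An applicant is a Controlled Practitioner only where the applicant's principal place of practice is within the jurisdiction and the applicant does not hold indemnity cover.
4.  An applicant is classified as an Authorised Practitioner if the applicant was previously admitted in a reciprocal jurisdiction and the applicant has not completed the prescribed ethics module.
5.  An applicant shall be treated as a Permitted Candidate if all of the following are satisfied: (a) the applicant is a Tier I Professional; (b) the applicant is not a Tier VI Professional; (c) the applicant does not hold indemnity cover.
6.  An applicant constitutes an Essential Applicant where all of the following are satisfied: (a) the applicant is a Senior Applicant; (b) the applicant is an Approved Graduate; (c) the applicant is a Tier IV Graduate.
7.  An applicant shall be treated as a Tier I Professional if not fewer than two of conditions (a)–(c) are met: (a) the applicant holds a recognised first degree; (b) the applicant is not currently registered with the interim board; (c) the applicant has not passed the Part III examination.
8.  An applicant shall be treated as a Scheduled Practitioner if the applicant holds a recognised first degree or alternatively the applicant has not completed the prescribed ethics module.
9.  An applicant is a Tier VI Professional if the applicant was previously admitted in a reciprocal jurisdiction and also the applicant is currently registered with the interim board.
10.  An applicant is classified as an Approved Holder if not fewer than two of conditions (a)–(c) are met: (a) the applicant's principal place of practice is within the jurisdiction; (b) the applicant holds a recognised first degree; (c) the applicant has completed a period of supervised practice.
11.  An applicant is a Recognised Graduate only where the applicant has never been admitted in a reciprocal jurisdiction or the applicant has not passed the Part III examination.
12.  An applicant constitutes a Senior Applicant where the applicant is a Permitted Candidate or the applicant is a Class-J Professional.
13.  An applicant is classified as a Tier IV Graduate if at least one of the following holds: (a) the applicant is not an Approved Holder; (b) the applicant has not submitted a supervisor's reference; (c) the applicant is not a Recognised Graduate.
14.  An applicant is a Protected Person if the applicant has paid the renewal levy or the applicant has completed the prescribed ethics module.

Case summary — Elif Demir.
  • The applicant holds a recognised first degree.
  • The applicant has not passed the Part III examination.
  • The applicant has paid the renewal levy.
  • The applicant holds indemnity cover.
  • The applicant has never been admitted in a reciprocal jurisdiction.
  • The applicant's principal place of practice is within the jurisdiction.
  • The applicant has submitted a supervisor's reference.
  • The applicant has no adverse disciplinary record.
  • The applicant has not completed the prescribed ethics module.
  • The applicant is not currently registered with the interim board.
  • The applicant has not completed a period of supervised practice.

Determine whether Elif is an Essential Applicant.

paragraph 7 — Tier I Professional: the applicant holds a recognised first degree? yes; the applicant is not currently registered with the interim board? yes; the applicant has not passed the Part III examination? yes — 3 of 3 hold (need ≥2) → satisfied.
paragraph 9 — Tier VI Professional: [the applicant was previously admitted in a reciprocal jurisdiction? no] AND [the applicant is currently registered with the interim board? no] → not satisfied.
paragraph 5 — Permitted Candidate: [Tier I Professional (paragraph 7)? yes] AND [not a Tier VI Professional (paragraph 9)? yes] AND [the applicant does not hold indemnity cover? no] → not satisfied.
paragraph 1 — Class-J Professional: [the applicant is currently registered with the interim board? no] OR [the applicant has submitted a supervisor's reference? yes] → satisfied.
paragraph 12 — Senior Applicant: [Permitted Candidate (paragraph 5)? no] OR [Class-J Professional (paragraph 1)? yes] → satisfied.
paragraph 14 — Protected Person: [the applicant has paid the renewal levy? yes] OR [the applicant has completed the prescribed ethics module? no] → satisfied.
paragraph 2 — Approved Graduate: [not a Protected Person (paragraph 14)? no] OR [the applicant does not hold a recognised first degree? no] OR [the applicant's principal place of practice is within the jurisdiction? yes] → satisfied.
paragraph 10 — Approved Holder: the applicant's principal place of practice is within the jurisdiction? yes; the applicant holds a recognised first degree? yes; the applicant has completed a period of supervised practice? no — 2 of 3 hold (need ≥2) → satisfied.
paragraph 11 — Recognised Graduate: [the applicant has never been admitted in a reciprocal jurisdiction? yes] OR [the applicant has not passed the Part III examination? yes] → satisfied.
paragraph 13 — Tier IV Graduate: [not an Approved Holder (paragraph 10)? no] OR [the applicant has not submitted a supervisor's reference? no] OR [not a Recognised Graduate (paragraph 11)? no] → not satisfied.
paragraph 6 — Essential Applicant: [Senior Applicant (paragraph 12)? yes] AND [Approved Graduate (paragraph 2)? yes] AND [Tier IV Graduate (paragraph 13)? no] → not satisfied.

No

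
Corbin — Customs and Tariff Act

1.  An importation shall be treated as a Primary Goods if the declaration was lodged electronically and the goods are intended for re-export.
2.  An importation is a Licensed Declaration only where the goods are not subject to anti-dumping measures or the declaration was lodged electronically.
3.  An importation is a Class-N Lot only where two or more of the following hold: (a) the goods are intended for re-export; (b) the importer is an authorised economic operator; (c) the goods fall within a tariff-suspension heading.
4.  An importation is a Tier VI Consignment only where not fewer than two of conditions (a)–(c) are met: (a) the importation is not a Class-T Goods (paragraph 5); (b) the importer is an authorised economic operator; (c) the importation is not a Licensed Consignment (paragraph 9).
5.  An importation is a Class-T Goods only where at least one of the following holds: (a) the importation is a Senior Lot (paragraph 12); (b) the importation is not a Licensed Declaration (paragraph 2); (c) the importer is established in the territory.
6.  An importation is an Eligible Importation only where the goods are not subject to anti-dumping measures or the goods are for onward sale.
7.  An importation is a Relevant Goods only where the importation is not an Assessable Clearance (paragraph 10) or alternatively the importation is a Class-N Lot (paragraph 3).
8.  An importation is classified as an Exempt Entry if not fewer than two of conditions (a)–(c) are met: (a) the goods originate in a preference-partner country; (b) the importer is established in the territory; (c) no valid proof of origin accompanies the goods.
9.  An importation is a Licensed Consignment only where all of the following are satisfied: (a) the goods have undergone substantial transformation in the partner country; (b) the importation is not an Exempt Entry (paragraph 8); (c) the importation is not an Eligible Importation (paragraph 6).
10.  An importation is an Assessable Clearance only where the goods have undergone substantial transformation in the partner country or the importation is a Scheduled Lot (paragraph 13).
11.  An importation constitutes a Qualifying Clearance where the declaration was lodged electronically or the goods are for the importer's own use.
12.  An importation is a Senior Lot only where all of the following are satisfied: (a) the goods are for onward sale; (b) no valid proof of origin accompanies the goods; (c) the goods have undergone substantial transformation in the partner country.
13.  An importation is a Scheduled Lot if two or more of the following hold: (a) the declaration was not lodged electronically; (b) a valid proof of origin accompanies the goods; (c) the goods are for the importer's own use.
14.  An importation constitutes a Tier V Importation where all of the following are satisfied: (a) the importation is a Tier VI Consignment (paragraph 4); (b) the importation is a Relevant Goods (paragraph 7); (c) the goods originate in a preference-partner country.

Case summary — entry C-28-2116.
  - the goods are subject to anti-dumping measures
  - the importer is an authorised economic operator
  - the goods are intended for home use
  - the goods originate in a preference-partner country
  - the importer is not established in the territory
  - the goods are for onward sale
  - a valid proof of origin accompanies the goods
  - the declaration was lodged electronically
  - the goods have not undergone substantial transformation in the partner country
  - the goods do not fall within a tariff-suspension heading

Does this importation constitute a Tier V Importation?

Under paragraph 12: the goods are for onward sale? yes; and no valid proof of origin accompanies the goods? no; and the goods have undergone substantial transformation in the partner country? no. So the importation is not a Senior Lot.
Under paragraph 2: the goods are not subject to anti-dumping measures? no; or the declaration was lodged electronically? yes. So the importation is a Licensed Declaration.
Under paragraph 5: Senior Lot (paragraph 12)? no; or not a Licensed Declaration (paragraph 2)? no; or the importer is established in the territory? no. So the importation is not a Class-T Goods.
Under paragraph 8: the goods originate in a preference-partner country? yes; the importer is established in the territory? no; no valid proof of origin accompanies the goods? no — 1 of 3 hold (need ≥2) → not satisfied.
Under paragraph 6: the goods are not subject to anti-dumping measures? no; or the goods are for onward sale? yes. So the importation is an Eligible Importation.
Under paragraph 9: the goods have undergone substantial transformation in the partner country? no; and not an Exempt Entry (paragraph 8)? yes; and not an Eligible Importation (paragraph 6)? no. So the importation is not a Licensed Consignment.
Under paragraph 4: not a Class-T Goods (paragraph 5)? yes; the importer is an authorised economic operator? yes; not a Licensed Consignment (paragraph 9)? yes — 3 of 3 hold (need ≥2) → satisfied.
Under paragraph 13: the declaration was not lodged electronically? no; a valid proof of origin accompanies the goods? yes; the goods are for the importer's own use? no — 1 of 3 hold (need ≥2) → not satisfied.
Under paragraph 10: the goods have undergone substantial transformation in the partner country? no; or Scheduled Lot (paragraph 13)? no. So the importation is not an Assessable Clearance.
Under paragraph 3: the goods are intended for re-export? no; the importer is an authorised economic operator? yes; the goods fall within a tariff-suspension heading? no — 1 of 3 hold (need ≥2) → not satisfied.
Under paragraph 7: not an Assessable Clearance (paragraph 10)? yes; or Class-N Lot (paragraph 3)? no. So the importation is a Relevant Goods.
Under paragraph 14: Tier VI Consignment (paragraph 4)? yes; and Relevant Goods (paragraph 7)? yes; and the goods originate in a preference-partner country? yes. So the importation is a Tier V Importation.

Yes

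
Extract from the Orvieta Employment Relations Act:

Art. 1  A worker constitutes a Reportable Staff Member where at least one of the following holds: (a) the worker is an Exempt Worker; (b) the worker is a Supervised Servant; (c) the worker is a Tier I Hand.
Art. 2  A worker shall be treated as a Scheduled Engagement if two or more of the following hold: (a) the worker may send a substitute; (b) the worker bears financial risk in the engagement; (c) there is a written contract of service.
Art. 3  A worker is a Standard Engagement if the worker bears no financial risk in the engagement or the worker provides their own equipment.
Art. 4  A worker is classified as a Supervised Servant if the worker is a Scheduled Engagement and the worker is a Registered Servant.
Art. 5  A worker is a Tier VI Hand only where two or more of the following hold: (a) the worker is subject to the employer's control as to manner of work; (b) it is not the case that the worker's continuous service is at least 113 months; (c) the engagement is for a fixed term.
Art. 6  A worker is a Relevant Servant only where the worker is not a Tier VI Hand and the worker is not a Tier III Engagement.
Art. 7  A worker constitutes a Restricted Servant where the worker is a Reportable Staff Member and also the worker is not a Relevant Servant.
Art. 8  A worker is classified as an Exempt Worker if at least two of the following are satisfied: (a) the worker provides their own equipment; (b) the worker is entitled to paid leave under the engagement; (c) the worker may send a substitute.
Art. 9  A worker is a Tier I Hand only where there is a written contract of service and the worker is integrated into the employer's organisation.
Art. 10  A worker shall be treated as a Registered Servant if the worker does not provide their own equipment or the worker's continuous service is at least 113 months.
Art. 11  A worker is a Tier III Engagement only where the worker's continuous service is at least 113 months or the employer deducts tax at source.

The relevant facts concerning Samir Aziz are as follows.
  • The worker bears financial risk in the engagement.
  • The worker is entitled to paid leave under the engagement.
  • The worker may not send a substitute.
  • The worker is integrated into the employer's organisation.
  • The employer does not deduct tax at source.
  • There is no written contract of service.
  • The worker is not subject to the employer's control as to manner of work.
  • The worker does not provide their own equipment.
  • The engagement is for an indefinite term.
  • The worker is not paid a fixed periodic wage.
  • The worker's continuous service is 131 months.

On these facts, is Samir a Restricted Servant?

No

article 8 — Exempt Worker: the worker provides their own equipment? no; the worker is entitled to paid leave under the engagement? yes; the worker may send a substitute? no — 1 of 3 hold (need ≥2) → not satisfied.
article 2 — Scheduled Engagement: the worker may send a substitute? no; the worker bears financial risk in the engagement? yes; there is a written contract of service? no — 1 of 3 hold (need ≥2) → not satisfied.
article 10 — Registered Servant: [the worker does not provide their own equipment? yes] OR [worker's continuous service: 131 months ≥ 113 months? yes] → satisfied.
article 4 — Supervised Servant: [Scheduled Engagement (article 2)? no] AND [Registered Servant (article 10)? yes] → not satisfied.
article 9 — Tier I Hand: [there is a written contract of service? no] AND [the worker is integrated into the employer's organisation? yes] → not satisfied.
article 1 — Reportable Staff Member: [Exempt Worker (article 8)? no] OR [Supervised Servant (article 4)? no] OR [Tier I Hand (article 9)? no] → not satisfied.
article 5 — Tier VI Hand: the worker is subject to the employer's control as to manner of work? no; worker's continuous service: 131 months ≥ 113 months? yes, so negated condition no; the engagement is for a fixed term? no — 0 of 3 hold (need ≥2) → not satisfied.
article 11 — Tier III Engagement: [worker's continuous service: 131 months ≥ 113 months? yes] OR [the employer deducts tax at source? no] → satisfied.
article 6 — Relevant Servant: [not a Tier VI Hand (article 5)? yes] AND [not a Tier III Engagement (article 11)? no] → not satisfied.
article 7 — Restricted Servant: [Reportable Staff Member (article 1)? no] AND [not a Relevant Servant (article 6)? yes] → not satisfied.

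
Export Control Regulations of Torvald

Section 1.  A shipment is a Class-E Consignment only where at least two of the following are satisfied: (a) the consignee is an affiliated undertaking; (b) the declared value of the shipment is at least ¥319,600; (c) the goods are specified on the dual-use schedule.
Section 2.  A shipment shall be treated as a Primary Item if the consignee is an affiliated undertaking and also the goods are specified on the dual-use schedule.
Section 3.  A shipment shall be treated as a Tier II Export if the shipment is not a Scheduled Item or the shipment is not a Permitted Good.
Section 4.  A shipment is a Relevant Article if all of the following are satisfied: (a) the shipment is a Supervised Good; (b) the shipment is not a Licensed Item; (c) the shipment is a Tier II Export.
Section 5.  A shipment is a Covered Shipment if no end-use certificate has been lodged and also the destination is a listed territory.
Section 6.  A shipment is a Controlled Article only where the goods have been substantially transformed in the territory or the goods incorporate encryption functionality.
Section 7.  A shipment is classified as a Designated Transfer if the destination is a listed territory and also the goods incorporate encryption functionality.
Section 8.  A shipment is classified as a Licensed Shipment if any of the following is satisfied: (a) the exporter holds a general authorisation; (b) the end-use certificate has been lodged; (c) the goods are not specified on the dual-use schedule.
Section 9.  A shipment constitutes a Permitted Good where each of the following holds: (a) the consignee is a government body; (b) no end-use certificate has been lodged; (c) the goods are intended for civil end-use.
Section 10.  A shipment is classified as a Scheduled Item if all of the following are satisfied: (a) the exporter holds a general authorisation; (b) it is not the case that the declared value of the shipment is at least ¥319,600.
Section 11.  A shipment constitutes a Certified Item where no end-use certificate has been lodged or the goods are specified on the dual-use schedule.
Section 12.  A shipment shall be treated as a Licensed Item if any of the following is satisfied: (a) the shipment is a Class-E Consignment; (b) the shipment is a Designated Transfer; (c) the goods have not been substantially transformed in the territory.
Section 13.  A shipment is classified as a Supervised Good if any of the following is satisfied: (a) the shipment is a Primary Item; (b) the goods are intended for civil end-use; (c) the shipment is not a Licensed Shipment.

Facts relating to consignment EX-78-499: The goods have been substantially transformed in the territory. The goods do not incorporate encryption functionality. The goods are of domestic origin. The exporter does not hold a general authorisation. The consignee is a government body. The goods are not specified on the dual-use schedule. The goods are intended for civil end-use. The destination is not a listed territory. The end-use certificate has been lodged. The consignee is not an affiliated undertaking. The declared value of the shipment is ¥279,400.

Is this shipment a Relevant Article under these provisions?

Yes

section 2 — Primary Item: [the consignee is an affiliated undertaking? no] AND [the goods are specified on the dual-use schedule? no] → not satisfied.
section 8 — Licensed Shipment: [the exporter holds a general authorisation? no] OR [the end-use certificate has been lodged? yes] OR [the goods are not specified on the dual-use schedule? yes] → satisfied.
section 13 — Supervised Good: [Primary Item (section 2)? no] OR [the goods are intended for civil end-use? yes] OR [not a Licensed Shipment (section 8)? no] → satisfied.
section 1 — Class-E Consignment: the consignee is an affiliated undertaking? no; declared value of the shipment: ¥279,400 ≥ ¥319,600? no; the goods are specified on the dual-use schedule? no — 0 of 3 hold (need ≥2) → not satisfied.
section 7 — Designated Transfer: [the destination is a listed territory? no] AND [the goods incorporate encryption functionality? no] → not satisfied.
section 12 — Licensed Item: [Class-E Consignment (section 1)? no] OR [Designated Transfer (section 7)? no] OR [the goods have not been substantially transformed in the territory? no] → not satisfied.
section 10 — Scheduled Item: [the exporter holds a general authorisation? no] AND [declared value of the shipment: ¥279,400 ≥ ¥319,600? no, so negated condition yes] → not satisfied.
section 9 — Permitted Good: [the consignee is a government body? yes] AND [no end-use certificate has been lodged? no] AND [the goods are intended for civil end-use? yes] → not satisfied.
section 3 — Tier II Export: [not a Scheduled Item (section 10)? yes] OR [not a Permitted Good (section 9)? yes] → satisfied.
section 4 — Relevant Article: [Supervised Good (section 13)? yes] AND [not a Licensed Item (section 12)? yes] AND [Tier II Export (section 3)? yes] → satisfied.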